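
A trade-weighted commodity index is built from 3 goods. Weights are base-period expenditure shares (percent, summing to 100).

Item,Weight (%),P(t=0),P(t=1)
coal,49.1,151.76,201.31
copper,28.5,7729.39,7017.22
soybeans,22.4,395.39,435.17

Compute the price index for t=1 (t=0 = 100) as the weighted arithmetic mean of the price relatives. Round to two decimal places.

coal: 49.1 × (201.31/151.76) = 49.1 × 1.326502 = 65.1313
copper: 28.5 × (7017.22/7729.39) = 28.5 × 0.907862 = 25.8741
soybeans: 22.4 × (435.17/395.39) = 22.4 × 1.100610 = 24.6537
Index = Σ wᵢ·(p₁ᵢ/p₀ᵢ) = 65.1313 + 25.8741 + 24.6537 = 115.6590

115.66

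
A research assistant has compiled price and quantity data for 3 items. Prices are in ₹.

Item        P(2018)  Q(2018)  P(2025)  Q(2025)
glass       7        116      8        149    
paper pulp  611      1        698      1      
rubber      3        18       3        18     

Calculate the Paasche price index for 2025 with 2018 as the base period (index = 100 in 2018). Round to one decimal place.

Paasche price index uses current-period quantities as weights.
ΣP(2025)·Q(2025) = 8×149 + 698×1 + 3×18 = 1192 + 698 + 54 = 1944
ΣP(2018)·Q(2025) = 7×149 + 611×1 + 3×18 = 1043 + 611 + 54 = 1708
Index = 1944 / 1708 × 100 = 113.8173

113.8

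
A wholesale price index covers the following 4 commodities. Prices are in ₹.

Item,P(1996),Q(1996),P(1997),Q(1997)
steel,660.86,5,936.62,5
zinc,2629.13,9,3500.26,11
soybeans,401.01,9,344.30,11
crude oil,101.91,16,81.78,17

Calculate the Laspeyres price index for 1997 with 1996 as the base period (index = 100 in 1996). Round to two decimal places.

126.04

Laspeyres price index uses base-period quantities as weights.
ΣP(1997)·Q(1996) = 936.62×5 + 3500.26×9 + 344.30×9 + 81.78×16 = 4683.1 + 31502.34 + 3098.7 + 1308.48 = 40592.62
ΣP(1996)·Q(1996) = 660.86×5 + 2629.13×9 + 401.01×9 + 101.91×16 = 3304.3 + 23662.17 + 3609.09 + 1630.56 = 32206.12
Index = 40592.62 / 32206.12 × 100 = 126.0401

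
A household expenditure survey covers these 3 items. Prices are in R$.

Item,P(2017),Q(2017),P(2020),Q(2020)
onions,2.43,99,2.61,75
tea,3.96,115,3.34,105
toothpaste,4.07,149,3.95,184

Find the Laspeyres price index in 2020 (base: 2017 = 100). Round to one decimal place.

94.5

Laspeyres price index uses base-period quantities as weights.
ΣP(2020)·Q(2017) = 2.61×99 + 3.34×115 + 3.95×149 = 258.39 + 384.1 + 588.55 = 1231.04
ΣP(2017)·Q(2017) = 2.43×99 + 3.96×115 + 4.07×149 = 240.57 + 455.4 + 606.43 = 1302.4
Index = 1231.04 / 1302.4 × 100 = 94.5209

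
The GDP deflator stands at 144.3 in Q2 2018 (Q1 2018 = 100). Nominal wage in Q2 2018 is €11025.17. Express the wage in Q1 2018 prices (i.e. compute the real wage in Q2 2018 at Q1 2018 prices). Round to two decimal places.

7640.45

Real = Nominal ÷ (Index/100) = 11025.17 ÷ (144.3/100)
     = 11025.17 ÷ 1.443 = 7640.4505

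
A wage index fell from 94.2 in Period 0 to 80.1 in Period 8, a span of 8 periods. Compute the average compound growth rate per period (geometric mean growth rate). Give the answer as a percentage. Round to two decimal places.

-2.01%

Growth factor = (80.1/94.2)^(1/8) = (0.850318)^(1/8) = 0.979936
Growth rate = 0.979936 − 1 = -0.020064 = -2.0064%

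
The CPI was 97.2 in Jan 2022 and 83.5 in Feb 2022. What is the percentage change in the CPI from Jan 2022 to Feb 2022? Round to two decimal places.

-14.09%

Change = (83.5 − 97.2) / 97.2 × 100
       = -13.7 / 97.2 × 100 = -14.0947%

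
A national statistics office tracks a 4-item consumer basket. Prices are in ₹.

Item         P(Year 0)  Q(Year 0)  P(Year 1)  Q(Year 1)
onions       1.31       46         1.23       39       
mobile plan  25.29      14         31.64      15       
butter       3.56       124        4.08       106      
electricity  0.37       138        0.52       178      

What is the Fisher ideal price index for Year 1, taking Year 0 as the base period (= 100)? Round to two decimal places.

119.35

Laspeyres component (base-period weights):
ΣP(Year 1)Q(Year 0) = 1.23×46 + 31.64×14 + 4.08×124 + 0.52×138 = 56.58 + 442.96 + 505.92 + 71.76 = 1077.22
ΣP(Year 0)Q(Year 0) = 1.31×46 + 25.29×14 + 3.56×124 + 0.37×138 = 60.26 + 354.06 + 441.44 + 51.06 = 906.82
L = 1077.22 / 906.82 × 100 = 118.7909
Paasche component (current-period weights):
ΣP(Year 1)Q(Year 1) = 1.23×39 + 31.64×15 + 4.08×106 + 0.52×178 = 47.97 + 474.6 + 432.48 + 92.56 = 1047.61
ΣP(Year 0)Q(Year 1) = 1.31×39 + 25.29×15 + 3.56×106 + 0.37×178 = 51.09 + 379.35 + 377.36 + 65.86 = 873.66
P = 1047.61 / 873.66 × 100 = 119.9105
Fisher = √(L × P) = √(118.7909 × 119.9105) = 119.3494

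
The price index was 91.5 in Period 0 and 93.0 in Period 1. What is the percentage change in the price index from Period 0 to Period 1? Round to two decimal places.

1.64%

Change = (93.0 − 91.5) / 91.5 × 100
       = 1.5 / 91.5 × 100 = 1.6393%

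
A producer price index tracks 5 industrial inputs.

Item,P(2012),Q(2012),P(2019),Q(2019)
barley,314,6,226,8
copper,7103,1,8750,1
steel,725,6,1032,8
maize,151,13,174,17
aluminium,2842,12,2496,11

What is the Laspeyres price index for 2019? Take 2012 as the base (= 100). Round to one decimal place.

Laspeyres price index uses base-period quantities as weights.
ΣP(2019)·Q(2012) = 226×6 + 8750×1 + 1032×6 + 174×13 + 2496×12 = 1356 + 8750 + 6192 + 2262 + 29952 = 48512
ΣP(2012)·Q(2012) = 314×6 + 7103×1 + 725×6 + 151×13 + 2842×12 = 1884 + 7103 + 4350 + 1963 + 34104 = 49404
Index = 48512 / 49404 × 100 = 98.1945

98.2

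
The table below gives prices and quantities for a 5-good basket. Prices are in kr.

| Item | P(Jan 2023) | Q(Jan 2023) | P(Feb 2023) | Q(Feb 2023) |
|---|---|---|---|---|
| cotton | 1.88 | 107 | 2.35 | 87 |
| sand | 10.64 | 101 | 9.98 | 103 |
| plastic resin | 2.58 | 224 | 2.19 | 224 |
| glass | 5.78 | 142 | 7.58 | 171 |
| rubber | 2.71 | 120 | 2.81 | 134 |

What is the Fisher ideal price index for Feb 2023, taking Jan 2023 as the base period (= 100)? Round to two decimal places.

Laspeyres component (base-period weights):
ΣP(Feb 2023)Q(Jan 2023) = 2.35×107 + 9.98×101 + 2.19×224 + 7.58×142 + 2.81×120 = 251.45 + 1007.98 + 490.56 + 1076.36 + 337.2 = 3163.55
ΣP(Jan 2023)Q(Jan 2023) = 1.88×107 + 10.64×101 + 2.58×224 + 5.78×142 + 2.71×120 = 201.16 + 1074.64 + 577.92 + 820.76 + 325.2 = 2999.68
L = 3163.55 / 2999.68 × 100 = 105.4629
Paasche component (current-period weights):
ΣP(Feb 2023)Q(Feb 2023) = 2.35×87 + 9.98×103 + 2.19×224 + 7.58×171 + 2.81×134 = 204.45 + 1027.94 + 490.56 + 1296.18 + 376.54 = 3395.67
ΣP(Jan 2023)Q(Feb 2023) = 1.88×87 + 10.64×103 + 2.58×224 + 5.78×171 + 2.71×134 = 163.56 + 1095.92 + 577.92 + 988.38 + 363.14 = 3188.92
P = 3395.67 / 3188.92 × 100 = 106.4834
Fisher = √(L × P) = √(105.4629 × 106.4834) = 105.9719

105.97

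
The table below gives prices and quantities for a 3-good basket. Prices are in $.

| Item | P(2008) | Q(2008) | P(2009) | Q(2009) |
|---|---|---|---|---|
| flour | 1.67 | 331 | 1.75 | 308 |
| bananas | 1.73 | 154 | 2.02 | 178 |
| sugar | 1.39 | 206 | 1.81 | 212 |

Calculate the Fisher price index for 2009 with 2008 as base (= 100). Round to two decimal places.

114.53

Laspeyres component (base-period weights):
ΣP(2009)Q(2008) = 1.75×331 + 2.02×154 + 1.81×206 = 579.25 + 311.08 + 372.86 = 1263.19
ΣP(2008)Q(2008) = 1.67×331 + 1.73×154 + 1.39×206 = 552.77 + 266.42 + 286.34 = 1105.53
L = 1263.19 / 1105.53 × 100 = 114.2610
Paasche component (current-period weights):
ΣP(2009)Q(2009) = 1.75×308 + 2.02×178 + 1.81×212 = 539 + 359.56 + 383.72 = 1282.28
ΣP(2008)Q(2009) = 1.67×308 + 1.73×178 + 1.39×212 = 514.36 + 307.94 + 294.68 = 1116.98
P = 1282.28 / 1116.98 × 100 = 114.7988
Fisher = √(L × P) = √(114.2610 × 114.7988) = 114.5296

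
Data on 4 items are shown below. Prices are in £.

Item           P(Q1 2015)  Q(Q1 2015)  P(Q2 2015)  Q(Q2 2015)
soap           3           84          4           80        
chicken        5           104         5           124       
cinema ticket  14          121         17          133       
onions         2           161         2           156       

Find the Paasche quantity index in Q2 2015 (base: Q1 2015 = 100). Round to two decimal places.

108.59

Paasche quantity index uses current-period prices as weights.
ΣP(Q2 2015)·Q(Q2 2015) = 4×80 + 5×124 + 17×133 + 2×156 = 320 + 620 + 2261 + 312 = 3513
ΣP(Q2 2015)·Q(Q1 2015) = 4×84 + 5×104 + 17×121 + 2×161 = 336 + 520 + 2057 + 322 = 3235
Index = 3513 / 3235 × 100 = 108.5935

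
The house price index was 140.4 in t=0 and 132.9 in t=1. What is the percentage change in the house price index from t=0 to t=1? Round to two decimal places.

-5.34%

Change = (132.9 − 140.4) / 140.4 × 100
       = -7.5 / 140.4 × 100 = -5.3419%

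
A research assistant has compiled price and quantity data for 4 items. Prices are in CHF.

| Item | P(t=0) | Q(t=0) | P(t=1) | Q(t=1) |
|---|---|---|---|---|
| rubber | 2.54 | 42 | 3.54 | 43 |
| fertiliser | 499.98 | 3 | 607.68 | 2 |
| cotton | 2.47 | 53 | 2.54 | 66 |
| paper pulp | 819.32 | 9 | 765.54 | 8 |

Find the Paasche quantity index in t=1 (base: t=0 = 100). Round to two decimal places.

85.14

Paasche quantity index uses current-period prices as weights.
ΣP(t=1)·Q(t=1) = 3.54×43 + 607.68×2 + 2.54×66 + 765.54×8 = 152.22 + 1215.36 + 167.64 + 6124.32 = 7659.54
ΣP(t=1)·Q(t=0) = 3.54×42 + 607.68×3 + 2.54×53 + 765.54×9 = 148.68 + 1823.04 + 134.62 + 6889.86 = 8996.2
Index = 7659.54 / 8996.2 × 100 = 85.1419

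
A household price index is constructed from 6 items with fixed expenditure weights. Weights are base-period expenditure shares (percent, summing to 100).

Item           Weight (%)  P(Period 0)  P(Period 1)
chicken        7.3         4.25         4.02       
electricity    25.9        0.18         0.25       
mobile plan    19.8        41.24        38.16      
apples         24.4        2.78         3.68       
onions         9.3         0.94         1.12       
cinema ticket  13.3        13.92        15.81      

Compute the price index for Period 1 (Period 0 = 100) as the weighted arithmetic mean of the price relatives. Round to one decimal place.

chicken: 7.3 × (4.02/4.25) = 7.3 × 0.945882 = 6.9049
electricity: 25.9 × (0.25/0.18) = 25.9 × 1.388889 = 35.9722
mobile plan: 19.8 × (38.16/41.24) = 19.8 × 0.925315 = 18.3212
apples: 24.4 × (3.68/2.78) = 24.4 × 1.323741 = 32.2993
onions: 9.3 × (1.12/0.94) = 9.3 × 1.191489 = 11.0809
cinema ticket: 13.3 × (15.81/13.92) = 13.3 × 1.135776 = 15.1058
Index = Σ wᵢ·(p₁ᵢ/p₀ᵢ) = 6.9049 + 35.9722 + 18.3212 + 32.2993 + 11.0809 + 15.1058 = 119.6844

119.7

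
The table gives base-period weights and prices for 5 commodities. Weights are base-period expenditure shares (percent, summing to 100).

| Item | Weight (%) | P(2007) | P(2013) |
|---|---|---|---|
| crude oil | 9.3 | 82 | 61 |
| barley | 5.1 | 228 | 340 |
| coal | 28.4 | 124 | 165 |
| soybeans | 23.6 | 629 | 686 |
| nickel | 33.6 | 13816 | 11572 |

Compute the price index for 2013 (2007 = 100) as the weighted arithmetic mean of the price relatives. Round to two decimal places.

106.20

crude oil: 9.3 × (61/82) = 9.3 × 0.743902 = 6.9183
barley: 5.1 × (340/228) = 5.1 × 1.491228 = 7.6053
coal: 28.4 × (165/124) = 28.4 × 1.330645 = 37.7903
soybeans: 23.6 × (686/629) = 23.6 × 1.090620 = 25.7386
nickel: 33.6 × (11572/13816) = 33.6 × 0.837580 = 28.1427
Index = Σ wᵢ·(p₁ᵢ/p₀ᵢ) = 6.9183 + 7.6053 + 37.7903 + 25.7386 + 28.1427 = 106.1952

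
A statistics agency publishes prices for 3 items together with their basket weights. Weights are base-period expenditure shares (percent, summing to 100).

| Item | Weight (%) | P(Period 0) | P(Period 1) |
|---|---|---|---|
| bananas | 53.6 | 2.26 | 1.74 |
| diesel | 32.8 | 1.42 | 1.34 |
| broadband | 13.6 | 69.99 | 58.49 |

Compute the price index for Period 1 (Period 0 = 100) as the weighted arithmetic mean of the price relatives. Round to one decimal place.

bananas: 53.6 × (1.74/2.26) = 53.6 × 0.769912 = 41.2673
diesel: 32.8 × (1.34/1.42) = 32.8 × 0.943662 = 30.9521
broadband: 13.6 × (58.49/69.99) = 13.6 × 0.835691 = 11.3654
Index = Σ wᵢ·(p₁ᵢ/p₀ᵢ) = 41.2673 + 30.9521 + 11.3654 = 83.5848

83.6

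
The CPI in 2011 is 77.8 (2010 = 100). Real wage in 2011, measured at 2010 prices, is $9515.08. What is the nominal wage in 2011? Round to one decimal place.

Nominal = Real × (Index/100) = 9515.08 × (77.8/100)
        = 9515.08 × 0.778 = 7402.7322

7402.7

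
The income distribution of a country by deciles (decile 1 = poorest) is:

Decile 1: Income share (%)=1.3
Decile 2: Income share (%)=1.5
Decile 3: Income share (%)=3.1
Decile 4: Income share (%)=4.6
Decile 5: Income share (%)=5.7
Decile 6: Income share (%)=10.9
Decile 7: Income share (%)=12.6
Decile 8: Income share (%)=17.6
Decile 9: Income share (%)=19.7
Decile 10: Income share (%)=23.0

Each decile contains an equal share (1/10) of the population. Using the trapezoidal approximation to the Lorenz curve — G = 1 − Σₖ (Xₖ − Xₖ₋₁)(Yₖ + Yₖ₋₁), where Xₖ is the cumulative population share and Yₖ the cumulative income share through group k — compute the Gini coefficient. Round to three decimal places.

Cumulative income shares Yₖ: 0.0130, 0.0280, 0.0590, 0.1050, 0.1620, 0.2710, 0.3970, 0.5730, 0.7700, 1.0000
Σ (Xₖ−Xₖ₋₁)(Yₖ+Yₖ₋₁) = (1/10)(0.0130+0.0000) + (1/10)(0.0280+0.0130) + (1/10)(0.0590+0.0280) + (1/10)(0.1050+0.0590) + (1/10)(0.1620+0.1050) + (1/10)(0.2710+0.1620) + (1/10)(0.3970+0.2710) + (1/10)(0.5730+0.3970) + (1/10)(0.7700+0.5730) + (1/10)(1.0000+0.7700)
  = 0.0013 + 0.0041 + 0.0087 + 0.0164 + 0.0267 + 0.0433 + 0.0668 + 0.0970 + 0.1343 + 0.1770 = 0.5756
G = 1 − 0.5756 = 0.4244

0.424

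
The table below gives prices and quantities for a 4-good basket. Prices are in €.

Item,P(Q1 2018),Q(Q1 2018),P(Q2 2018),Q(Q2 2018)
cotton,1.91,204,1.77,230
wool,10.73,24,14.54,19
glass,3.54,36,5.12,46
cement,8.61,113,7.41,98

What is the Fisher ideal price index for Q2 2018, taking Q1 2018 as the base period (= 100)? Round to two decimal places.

Laspeyres component (base-period weights):
ΣP(Q2 2018)Q(Q1 2018) = 1.77×204 + 14.54×24 + 5.12×36 + 7.41×113 = 361.08 + 348.96 + 184.32 + 837.33 = 1731.69
ΣP(Q1 2018)Q(Q1 2018) = 1.91×204 + 10.73×24 + 3.54×36 + 8.61×113 = 389.64 + 257.52 + 127.44 + 972.93 = 1747.53
L = 1731.69 / 1747.53 × 100 = 99.0936
Paasche component (current-period weights):
ΣP(Q2 2018)Q(Q2 2018) = 1.77×230 + 14.54×19 + 5.12×46 + 7.41×98 = 407.1 + 276.26 + 235.52 + 726.18 = 1645.06
ΣP(Q1 2018)Q(Q2 2018) = 1.91×230 + 10.73×19 + 3.54×46 + 8.61×98 = 439.3 + 203.87 + 162.84 + 843.78 = 1649.79
P = 1645.06 / 1649.79 × 100 = 99.7133
Fisher = √(L × P) = √(99.0936 × 99.7133) = 99.4030

99.40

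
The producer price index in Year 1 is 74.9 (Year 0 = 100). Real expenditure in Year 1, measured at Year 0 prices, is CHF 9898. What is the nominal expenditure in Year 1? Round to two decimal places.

Nominal = Real × (Index/100) = 9898 × (74.9/100)
        = 9898 × 0.749 = 7413.6020

7413.60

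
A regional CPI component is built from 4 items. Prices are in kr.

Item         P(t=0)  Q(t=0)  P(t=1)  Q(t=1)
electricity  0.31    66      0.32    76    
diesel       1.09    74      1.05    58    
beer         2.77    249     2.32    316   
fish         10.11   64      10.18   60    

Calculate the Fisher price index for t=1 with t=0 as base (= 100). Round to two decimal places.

91.73

Laspeyres component (base-period weights):
ΣP(t=1)Q(t=0) = 0.32×66 + 1.05×74 + 2.32×249 + 10.18×64 = 21.12 + 77.7 + 577.68 + 651.52 = 1328.02
ΣP(t=0)Q(t=0) = 0.31×66 + 1.09×74 + 2.77×249 + 10.11×64 = 20.46 + 80.66 + 689.73 + 647.04 = 1437.89
L = 1328.02 / 1437.89 × 100 = 92.3589
Paasche component (current-period weights):
ΣP(t=1)Q(t=1) = 0.32×76 + 1.05×58 + 2.32×316 + 10.18×60 = 24.32 + 60.9 + 733.12 + 610.8 = 1429.14
ΣP(t=0)Q(t=1) = 0.31×76 + 1.09×58 + 2.77×316 + 10.11×60 = 23.56 + 63.22 + 875.32 + 606.6 = 1568.7
P = 1429.14 / 1568.7 × 100 = 91.1035
Fisher = √(L × P) = √(92.3589 × 91.1035) = 91.7291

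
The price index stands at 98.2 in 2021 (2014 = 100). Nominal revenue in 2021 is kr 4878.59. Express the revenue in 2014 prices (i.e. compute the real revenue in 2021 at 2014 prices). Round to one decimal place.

4968.0

Real = Nominal ÷ (Index/100) = 4878.59 ÷ (98.2/100)
     = 4878.59 ÷ 0.982 = 4968.0143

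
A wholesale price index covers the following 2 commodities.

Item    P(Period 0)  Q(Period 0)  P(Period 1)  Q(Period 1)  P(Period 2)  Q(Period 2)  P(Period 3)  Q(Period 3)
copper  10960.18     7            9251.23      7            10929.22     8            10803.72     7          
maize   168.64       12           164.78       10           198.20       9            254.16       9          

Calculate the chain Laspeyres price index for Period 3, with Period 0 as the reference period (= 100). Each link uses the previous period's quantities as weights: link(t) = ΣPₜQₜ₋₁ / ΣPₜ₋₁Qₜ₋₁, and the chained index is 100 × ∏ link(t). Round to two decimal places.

Link Period 0→Period 1:
ΣP(Period 1)Q(Period 0) = 9251.23×7 + 164.78×12 = 64758.61 + 1977.36 = 66735.97
ΣP(Period 0)Q(Period 0) = 10960.18×7 + 168.64×12 = 76721.26 + 2023.68 = 78744.94
link = 66735.97/78744.94 = 0.847495
Link Period 1→Period 2:
ΣP(Period 2)Q(Period 1) = 10929.22×7 + 198.20×10 = 76504.54 + 1982 = 78486.54
ΣP(Period 1)Q(Period 1) = 9251.23×7 + 164.78×10 = 64758.61 + 1647.8 = 66406.41
link = 78486.54/66406.41 = 1.181912
Link Period 2→Period 3:
ΣP(Period 3)Q(Period 2) = 10803.72×8 + 254.16×9 = 86429.76 + 2287.44 = 88717.2
ΣP(Period 2)Q(Period 2) = 10929.22×8 + 198.20×9 = 87433.76 + 1783.8 = 89217.56
link = 88717.2/89217.56 = 0.994392
Chained index = 100 × 0.847495 × 1.181912 × 0.994392 = 99.6047

99.60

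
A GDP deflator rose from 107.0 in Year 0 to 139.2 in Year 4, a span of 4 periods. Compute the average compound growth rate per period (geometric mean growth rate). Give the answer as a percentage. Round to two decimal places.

6.80%

Growth factor = (139.2/107.0)^(1/4) = (1.300935)^(1/4) = 1.067982
Growth rate = 1.067982 − 1 = 0.067982 = 6.7982%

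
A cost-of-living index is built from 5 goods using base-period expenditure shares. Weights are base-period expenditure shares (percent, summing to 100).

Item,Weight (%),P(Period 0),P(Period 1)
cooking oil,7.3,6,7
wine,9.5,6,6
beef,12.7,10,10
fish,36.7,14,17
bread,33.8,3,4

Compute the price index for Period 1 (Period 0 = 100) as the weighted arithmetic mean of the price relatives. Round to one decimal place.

cooking oil: 7.3 × (7/6) = 7.3 × 1.166667 = 8.5167
wine: 9.5 × (6/6) = 9.5 × 1.000000 = 9.5000
beef: 12.7 × (10/10) = 12.7 × 1.000000 = 12.7000
fish: 36.7 × (17/14) = 36.7 × 1.214286 = 44.5643
bread: 33.8 × (4/3) = 33.8 × 1.333333 = 45.0667
Index = Σ wᵢ·(p₁ᵢ/p₀ᵢ) = 8.5167 + 9.5000 + 12.7000 + 44.5643 + 45.0667 = 120.3476

120.3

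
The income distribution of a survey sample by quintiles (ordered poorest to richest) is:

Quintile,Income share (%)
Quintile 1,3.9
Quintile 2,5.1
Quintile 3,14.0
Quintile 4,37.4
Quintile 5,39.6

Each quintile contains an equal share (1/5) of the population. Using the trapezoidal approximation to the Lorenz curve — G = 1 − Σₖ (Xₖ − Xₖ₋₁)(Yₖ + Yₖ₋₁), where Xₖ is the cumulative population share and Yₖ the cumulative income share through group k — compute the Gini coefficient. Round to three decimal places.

0.415

Cumulative income shares Yₖ: 0.0390, 0.0900, 0.2300, 0.6040, 1.0000
Σ (Xₖ−Xₖ₋₁)(Yₖ+Yₖ₋₁) = (1/5)(0.0390+0.0000) + (1/5)(0.0900+0.0390) + (1/5)(0.2300+0.0900) + (1/5)(0.6040+0.2300) + (1/5)(1.0000+0.6040)
  = 0.0078 + 0.0258 + 0.0640 + 0.1668 + 0.3208 = 0.5852
G = 1 − 0.5852 = 0.4148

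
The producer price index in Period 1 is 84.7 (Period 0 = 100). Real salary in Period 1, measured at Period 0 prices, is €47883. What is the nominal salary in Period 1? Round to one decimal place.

40556.9

Nominal = Real × (Index/100) = 47883 × (84.7/100)
        = 47883 × 0.847 = 40556.9010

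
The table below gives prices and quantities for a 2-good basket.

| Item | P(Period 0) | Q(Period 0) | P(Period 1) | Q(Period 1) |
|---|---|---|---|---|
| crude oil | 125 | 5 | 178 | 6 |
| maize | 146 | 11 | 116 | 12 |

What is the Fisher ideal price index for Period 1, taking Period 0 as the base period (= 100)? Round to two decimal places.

Laspeyres component (base-period weights):
ΣP(Period 1)Q(Period 0) = 178×5 + 116×11 = 890 + 1276 = 2166
ΣP(Period 0)Q(Period 0) = 125×5 + 146×11 = 625 + 1606 = 2231
L = 2166 / 2231 × 100 = 97.0865
Paasche component (current-period weights):
ΣP(Period 1)Q(Period 1) = 178×6 + 116×12 = 1068 + 1392 = 2460
ΣP(Period 0)Q(Period 1) = 125×6 + 146×12 = 750 + 1752 = 2502
P = 2460 / 2502 × 100 = 98.3213
Fisher = √(L × P) = √(97.0865 × 98.3213) = 97.7020

97.70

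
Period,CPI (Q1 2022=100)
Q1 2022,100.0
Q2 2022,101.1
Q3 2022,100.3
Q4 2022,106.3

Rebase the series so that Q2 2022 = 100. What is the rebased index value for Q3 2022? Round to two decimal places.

Rebased(Q3 2022) = 100.3 / 101.1 × 100 = 99.2087

99.21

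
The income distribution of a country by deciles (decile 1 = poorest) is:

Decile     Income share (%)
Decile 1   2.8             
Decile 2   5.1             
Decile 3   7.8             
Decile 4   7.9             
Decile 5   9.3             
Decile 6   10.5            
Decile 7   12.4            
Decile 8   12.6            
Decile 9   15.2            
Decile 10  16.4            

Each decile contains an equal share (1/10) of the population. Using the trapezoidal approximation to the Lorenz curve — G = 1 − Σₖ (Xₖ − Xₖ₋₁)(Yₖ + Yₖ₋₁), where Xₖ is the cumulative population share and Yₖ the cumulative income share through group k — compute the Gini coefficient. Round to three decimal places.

Cumulative income shares Yₖ: 0.0280, 0.0790, 0.1570, 0.2360, 0.3290, 0.4340, 0.5580, 0.6840, 0.8360, 1.0000
Σ (Xₖ−Xₖ₋₁)(Yₖ+Yₖ₋₁) = (1/10)(0.0280+0.0000) + (1/10)(0.0790+0.0280) + (1/10)(0.1570+0.0790) + (1/10)(0.2360+0.1570) + (1/10)(0.3290+0.2360) + (1/10)(0.4340+0.3290) + (1/10)(0.5580+0.4340) + (1/10)(0.6840+0.5580) + (1/10)(0.8360+0.6840) + (1/10)(1.0000+0.8360)
  = 0.0028 + 0.0107 + 0.0236 + 0.0393 + 0.0565 + 0.0763 + 0.0992 + 0.1242 + 0.1520 + 0.1836 = 0.7682
G = 1 − 0.7682 = 0.2318

0.232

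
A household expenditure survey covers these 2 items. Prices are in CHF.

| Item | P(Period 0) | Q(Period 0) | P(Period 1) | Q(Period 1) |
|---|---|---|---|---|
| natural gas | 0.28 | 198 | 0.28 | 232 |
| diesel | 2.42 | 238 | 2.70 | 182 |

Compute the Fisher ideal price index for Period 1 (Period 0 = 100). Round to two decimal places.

Laspeyres component (base-period weights):
ΣP(Period 1)Q(Period 0) = 0.28×198 + 2.70×238 = 55.44 + 642.6 = 698.04
ΣP(Period 0)Q(Period 0) = 0.28×198 + 2.42×238 = 55.44 + 575.96 = 631.4
L = 698.04 / 631.4 × 100 = 110.5543
Paasche component (current-period weights):
ΣP(Period 1)Q(Period 1) = 0.28×232 + 2.70×182 = 64.96 + 491.4 = 556.36
ΣP(Period 0)Q(Period 1) = 0.28×232 + 2.42×182 = 64.96 + 440.44 = 505.4
P = 556.36 / 505.4 × 100 = 110.0831
Fisher = √(L × P) = √(110.5543 × 110.0831) = 110.3185

110.32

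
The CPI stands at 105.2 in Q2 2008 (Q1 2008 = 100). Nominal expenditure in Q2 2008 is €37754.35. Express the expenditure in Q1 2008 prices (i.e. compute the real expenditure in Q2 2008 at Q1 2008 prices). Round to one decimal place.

35888.2

Real = Nominal ÷ (Index/100) = 37754.35 ÷ (105.2/100)
     = 37754.35 ÷ 1.052 = 35888.1654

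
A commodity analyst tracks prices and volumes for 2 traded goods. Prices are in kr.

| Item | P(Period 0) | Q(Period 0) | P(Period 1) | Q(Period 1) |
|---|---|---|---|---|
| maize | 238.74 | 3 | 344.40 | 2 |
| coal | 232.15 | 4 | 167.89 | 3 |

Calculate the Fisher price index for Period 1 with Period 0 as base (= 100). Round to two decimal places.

Laspeyres component (base-period weights):
ΣP(Period 1)Q(Period 0) = 344.40×3 + 167.89×4 = 1033.2 + 671.56 = 1704.76
ΣP(Period 0)Q(Period 0) = 238.74×3 + 232.15×4 = 716.22 + 928.6 = 1644.82
L = 1704.76 / 1644.82 × 100 = 103.6442
Paasche component (current-period weights):
ΣP(Period 1)Q(Period 1) = 344.40×2 + 167.89×3 = 688.8 + 503.67 = 1192.47
ΣP(Period 0)Q(Period 1) = 238.74×2 + 232.15×3 = 477.48 + 696.45 = 1173.93
P = 1192.47 / 1173.93 × 100 = 101.5793
Fisher = √(L × P) = √(103.6442 × 101.5793) = 102.6065

102.61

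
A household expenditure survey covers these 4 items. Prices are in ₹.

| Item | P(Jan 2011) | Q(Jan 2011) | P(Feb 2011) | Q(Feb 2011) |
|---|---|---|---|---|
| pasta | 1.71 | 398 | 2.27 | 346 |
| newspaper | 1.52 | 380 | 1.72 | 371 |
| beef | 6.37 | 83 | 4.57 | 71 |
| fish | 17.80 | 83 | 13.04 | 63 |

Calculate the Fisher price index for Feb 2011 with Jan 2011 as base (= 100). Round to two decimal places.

Laspeyres component (base-period weights):
ΣP(Feb 2011)Q(Jan 2011) = 2.27×398 + 1.72×380 + 4.57×83 + 13.04×83 = 903.46 + 653.6 + 379.31 + 1082.32 = 3018.69
ΣP(Jan 2011)Q(Jan 2011) = 1.71×398 + 1.52×380 + 6.37×83 + 17.80×83 = 680.58 + 577.6 + 528.71 + 1477.4 = 3264.29
L = 3018.69 / 3264.29 × 100 = 92.4762
Paasche component (current-period weights):
ΣP(Feb 2011)Q(Feb 2011) = 2.27×346 + 1.72×371 + 4.57×71 + 13.04×63 = 785.42 + 638.12 + 324.47 + 821.52 = 2569.53
ΣP(Jan 2011)Q(Feb 2011) = 1.71×346 + 1.52×371 + 6.37×71 + 17.80×63 = 591.66 + 563.92 + 452.27 + 1121.4 = 2729.25
P = 2569.53 / 2729.25 × 100 = 94.1478
Fisher = √(L × P) = √(92.4762 × 94.1478) = 93.3083

93.31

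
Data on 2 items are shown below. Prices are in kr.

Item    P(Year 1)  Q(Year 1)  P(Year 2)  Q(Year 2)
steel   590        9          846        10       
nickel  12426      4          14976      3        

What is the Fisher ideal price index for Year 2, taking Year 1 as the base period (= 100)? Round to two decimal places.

123.19

Laspeyres component (base-period weights):
ΣP(Year 2)Q(Year 1) = 846×9 + 14976×4 = 7614 + 59904 = 67518
ΣP(Year 1)Q(Year 1) = 590×9 + 12426×4 = 5310 + 49704 = 55014
L = 67518 / 55014 × 100 = 122.7288
Paasche component (current-period weights):
ΣP(Year 2)Q(Year 2) = 846×10 + 14976×3 = 8460 + 44928 = 53388
ΣP(Year 1)Q(Year 2) = 590×10 + 12426×3 = 5900 + 37278 = 43178
P = 53388 / 43178 × 100 = 123.6463
Fisher = √(L × P) = √(122.7288 × 123.6463) = 123.1867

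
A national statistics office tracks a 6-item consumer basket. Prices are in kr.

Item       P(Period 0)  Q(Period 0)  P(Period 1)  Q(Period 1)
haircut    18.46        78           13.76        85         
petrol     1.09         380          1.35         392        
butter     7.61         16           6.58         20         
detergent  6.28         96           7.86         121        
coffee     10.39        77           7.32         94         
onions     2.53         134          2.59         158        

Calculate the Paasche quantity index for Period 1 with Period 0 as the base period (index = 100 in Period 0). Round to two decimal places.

Paasche quantity index uses current-period prices as weights.
ΣP(Period 1)·Q(Period 1) = 13.76×85 + 1.35×392 + 6.58×20 + 7.86×121 + 7.32×94 + 2.59×158 = 1169.6 + 529.2 + 131.6 + 951.06 + 688.08 + 409.22 = 3878.76
ΣP(Period 1)·Q(Period 0) = 13.76×78 + 1.35×380 + 6.58×16 + 7.86×96 + 7.32×77 + 2.59×134 = 1073.28 + 513 + 105.28 + 754.56 + 563.64 + 347.06 = 3356.82
Index = 3878.76 / 3356.82 × 100 = 115.5486

115.55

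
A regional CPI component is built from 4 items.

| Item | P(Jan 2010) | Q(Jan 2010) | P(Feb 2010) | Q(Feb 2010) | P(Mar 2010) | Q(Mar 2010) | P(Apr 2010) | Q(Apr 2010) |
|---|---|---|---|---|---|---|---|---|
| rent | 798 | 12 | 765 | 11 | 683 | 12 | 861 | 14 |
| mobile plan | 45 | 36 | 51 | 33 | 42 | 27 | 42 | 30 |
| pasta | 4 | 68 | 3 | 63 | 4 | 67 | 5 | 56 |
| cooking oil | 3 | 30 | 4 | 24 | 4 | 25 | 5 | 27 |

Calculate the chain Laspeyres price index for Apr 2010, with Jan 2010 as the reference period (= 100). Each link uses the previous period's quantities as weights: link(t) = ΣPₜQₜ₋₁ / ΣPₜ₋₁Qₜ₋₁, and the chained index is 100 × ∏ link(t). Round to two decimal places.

Link Jan 2010→Feb 2010:
ΣP(Feb 2010)Q(Jan 2010) = 765×12 + 51×36 + 3×68 + 4×30 = 9180 + 1836 + 204 + 120 = 11340
ΣP(Jan 2010)Q(Jan 2010) = 798×12 + 45×36 + 4×68 + 3×30 = 9576 + 1620 + 272 + 90 = 11558
link = 11340/11558 = 0.981139
Link Feb 2010→Mar 2010:
ΣP(Mar 2010)Q(Feb 2010) = 683×11 + 42×33 + 4×63 + 4×24 = 7513 + 1386 + 252 + 96 = 9247
ΣP(Feb 2010)Q(Feb 2010) = 765×11 + 51×33 + 3×63 + 4×24 = 8415 + 1683 + 189 + 96 = 10383
link = 9247/10383 = 0.890590
Link Mar 2010→Apr 2010:
ΣP(Apr 2010)Q(Mar 2010) = 861×12 + 42×27 + 5×67 + 5×25 = 10332 + 1134 + 335 + 125 = 11926
ΣP(Mar 2010)Q(Mar 2010) = 683×12 + 42×27 + 4×67 + 4×25 = 8196 + 1134 + 268 + 100 = 9698
link = 11926/9698 = 1.229738
Chained index = 100 × 0.981139 × 0.890590 × 1.229738 = 107.4536

107.45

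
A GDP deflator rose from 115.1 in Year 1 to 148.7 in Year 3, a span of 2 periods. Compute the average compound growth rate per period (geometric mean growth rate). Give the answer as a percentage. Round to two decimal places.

Growth factor = (148.7/115.1)^(1/2) = (1.291920)^(1/2) = 1.136627
Growth rate = 1.136627 − 1 = 0.136627 = 13.6627%

13.66%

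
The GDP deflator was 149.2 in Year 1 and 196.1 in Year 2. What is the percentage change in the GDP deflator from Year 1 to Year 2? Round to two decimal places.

Change = (196.1 − 149.2) / 149.2 × 100
       = 46.9 / 149.2 × 100 = 31.4343%

31.43%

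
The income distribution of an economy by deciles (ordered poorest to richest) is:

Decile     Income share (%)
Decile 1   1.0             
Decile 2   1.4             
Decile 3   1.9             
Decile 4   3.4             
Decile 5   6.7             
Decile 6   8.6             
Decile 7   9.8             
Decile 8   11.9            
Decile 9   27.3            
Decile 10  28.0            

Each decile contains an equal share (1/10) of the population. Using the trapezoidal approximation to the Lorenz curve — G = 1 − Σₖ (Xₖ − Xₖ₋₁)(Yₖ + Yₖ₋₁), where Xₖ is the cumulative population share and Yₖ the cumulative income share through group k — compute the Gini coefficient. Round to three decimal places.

Cumulative income shares Yₖ: 0.0100, 0.0240, 0.0430, 0.0770, 0.1440, 0.2300, 0.3280, 0.4470, 0.7200, 1.0000
Σ (Xₖ−Xₖ₋₁)(Yₖ+Yₖ₋₁) = (1/10)(0.0100+0.0000) + (1/10)(0.0240+0.0100) + (1/10)(0.0430+0.0240) + (1/10)(0.0770+0.0430) + (1/10)(0.1440+0.0770) + (1/10)(0.2300+0.1440) + (1/10)(0.3280+0.2300) + (1/10)(0.4470+0.3280) + (1/10)(0.7200+0.4470) + (1/10)(1.0000+0.7200)
  = 0.0010 + 0.0034 + 0.0067 + 0.0120 + 0.0221 + 0.0374 + 0.0558 + 0.0775 + 0.1167 + 0.1720 = 0.5046
G = 1 − 0.5046 = 0.4954

0.495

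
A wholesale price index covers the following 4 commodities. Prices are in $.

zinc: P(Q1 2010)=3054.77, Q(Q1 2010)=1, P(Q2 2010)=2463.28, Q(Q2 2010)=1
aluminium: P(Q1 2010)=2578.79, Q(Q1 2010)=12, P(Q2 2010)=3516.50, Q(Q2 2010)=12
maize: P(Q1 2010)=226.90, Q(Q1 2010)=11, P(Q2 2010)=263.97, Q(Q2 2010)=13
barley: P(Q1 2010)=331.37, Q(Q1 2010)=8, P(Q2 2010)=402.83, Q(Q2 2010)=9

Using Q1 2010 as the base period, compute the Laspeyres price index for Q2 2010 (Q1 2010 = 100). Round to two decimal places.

Laspeyres price index uses base-period quantities as weights.
ΣP(Q2 2010)·Q(Q1 2010) = 2463.28×1 + 3516.50×12 + 263.97×11 + 402.83×8 = 2463.28 + 42198 + 2903.67 + 3222.64 = 50787.59
ΣP(Q1 2010)·Q(Q1 2010) = 3054.77×1 + 2578.79×12 + 226.90×11 + 331.37×8 = 3054.77 + 30945.48 + 2495.9 + 2650.96 = 39147.11
Index = 50787.59 / 39147.11 × 100 = 129.7352

129.74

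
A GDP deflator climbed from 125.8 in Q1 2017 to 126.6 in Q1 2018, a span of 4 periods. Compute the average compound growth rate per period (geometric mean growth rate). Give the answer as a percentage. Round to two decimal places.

Growth factor = (126.6/125.8)^(1/4) = (1.006359)^(1/4) = 1.001586
Growth rate = 1.001586 − 1 = 0.001586 = 0.1586%

0.16%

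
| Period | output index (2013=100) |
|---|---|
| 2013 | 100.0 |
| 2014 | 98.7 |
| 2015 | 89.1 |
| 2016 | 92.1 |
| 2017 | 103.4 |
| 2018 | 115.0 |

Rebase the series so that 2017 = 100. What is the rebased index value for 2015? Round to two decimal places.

Rebased(2015) = 89.1 / 103.4 × 100 = 86.1702

86.17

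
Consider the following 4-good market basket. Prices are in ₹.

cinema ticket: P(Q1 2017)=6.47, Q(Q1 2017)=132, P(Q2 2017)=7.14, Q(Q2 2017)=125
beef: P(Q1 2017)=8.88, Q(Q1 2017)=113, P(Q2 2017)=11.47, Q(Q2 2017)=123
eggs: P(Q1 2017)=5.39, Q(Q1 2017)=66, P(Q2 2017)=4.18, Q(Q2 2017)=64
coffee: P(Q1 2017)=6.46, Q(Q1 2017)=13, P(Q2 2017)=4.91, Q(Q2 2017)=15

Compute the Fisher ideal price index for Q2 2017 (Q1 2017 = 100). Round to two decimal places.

112.56

Laspeyres component (base-period weights):
ΣP(Q2 2017)Q(Q1 2017) = 7.14×132 + 11.47×113 + 4.18×66 + 4.91×13 = 942.48 + 1296.11 + 275.88 + 63.83 = 2578.3
ΣP(Q1 2017)Q(Q1 2017) = 6.47×132 + 8.88×113 + 5.39×66 + 6.46×13 = 854.04 + 1003.44 + 355.74 + 83.98 = 2297.2
L = 2578.3 / 2297.2 × 100 = 112.2366
Paasche component (current-period weights):
ΣP(Q2 2017)Q(Q2 2017) = 7.14×125 + 11.47×123 + 4.18×64 + 4.91×15 = 892.5 + 1410.81 + 267.52 + 73.65 = 2644.48
ΣP(Q1 2017)Q(Q2 2017) = 6.47×125 + 8.88×123 + 5.39×64 + 6.46×15 = 808.75 + 1092.24 + 344.96 + 96.9 = 2342.85
P = 2644.48 / 2342.85 × 100 = 112.8745
Fisher = √(L × P) = √(112.2366 × 112.8745) = 112.5551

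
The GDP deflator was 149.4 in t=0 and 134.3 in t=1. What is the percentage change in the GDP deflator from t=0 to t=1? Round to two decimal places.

-10.11%

Change = (134.3 − 149.4) / 149.4 × 100
       = -15.1 / 149.4 × 100 = -10.1071%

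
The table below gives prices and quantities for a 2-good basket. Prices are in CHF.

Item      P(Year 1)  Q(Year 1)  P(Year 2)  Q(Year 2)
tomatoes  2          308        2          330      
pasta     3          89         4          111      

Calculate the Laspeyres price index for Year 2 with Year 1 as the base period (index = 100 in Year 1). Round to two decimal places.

110.08

Laspeyres price index uses base-period quantities as weights.
ΣP(Year 2)·Q(Year 1) = 2×308 + 4×89 = 616 + 356 = 972
ΣP(Year 1)·Q(Year 1) = 2×308 + 3×89 = 616 + 267 = 883
Index = 972 / 883 × 100 = 110.0793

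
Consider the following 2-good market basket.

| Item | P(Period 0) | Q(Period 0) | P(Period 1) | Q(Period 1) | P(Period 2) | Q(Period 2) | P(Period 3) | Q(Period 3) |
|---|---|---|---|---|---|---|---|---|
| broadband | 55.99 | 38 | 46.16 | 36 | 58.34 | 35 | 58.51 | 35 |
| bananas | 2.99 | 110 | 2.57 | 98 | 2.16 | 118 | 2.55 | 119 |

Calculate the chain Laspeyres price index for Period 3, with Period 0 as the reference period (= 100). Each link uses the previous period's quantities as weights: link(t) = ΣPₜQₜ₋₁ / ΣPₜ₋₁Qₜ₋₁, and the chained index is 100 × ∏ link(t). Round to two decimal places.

Link Period 0→Period 1:
ΣP(Period 1)Q(Period 0) = 46.16×38 + 2.57×110 = 1754.08 + 282.7 = 2036.78
ΣP(Period 0)Q(Period 0) = 55.99×38 + 2.99×110 = 2127.62 + 328.9 = 2456.52
link = 2036.78/2456.52 = 0.829132
Link Period 1→Period 2:
ΣP(Period 2)Q(Period 1) = 58.34×36 + 2.16×98 = 2100.24 + 211.68 = 2311.92
ΣP(Period 1)Q(Period 1) = 46.16×36 + 2.57×98 = 1661.76 + 251.86 = 1913.62
link = 2311.92/1913.62 = 1.208140
Link Period 2→Period 3:
ΣP(Period 3)Q(Period 2) = 58.51×35 + 2.55×118 = 2047.85 + 300.9 = 2348.75
ΣP(Period 2)Q(Period 2) = 58.34×35 + 2.16×118 = 2041.9 + 254.88 = 2296.78
link = 2348.75/2296.78 = 1.022627
Chained index = 100 × 0.829132 × 1.208140 × 1.022627 = 102.4373

102.44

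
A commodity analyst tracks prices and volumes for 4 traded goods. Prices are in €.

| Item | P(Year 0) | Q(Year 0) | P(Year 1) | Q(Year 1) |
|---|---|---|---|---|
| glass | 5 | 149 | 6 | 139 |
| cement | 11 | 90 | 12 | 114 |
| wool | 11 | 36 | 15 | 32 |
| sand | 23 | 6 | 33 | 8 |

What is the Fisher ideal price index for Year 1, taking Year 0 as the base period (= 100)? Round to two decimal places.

Laspeyres component (base-period weights):
ΣP(Year 1)Q(Year 0) = 6×149 + 12×90 + 15×36 + 33×6 = 894 + 1080 + 540 + 198 = 2712
ΣP(Year 0)Q(Year 0) = 5×149 + 11×90 + 11×36 + 23×6 = 745 + 990 + 396 + 138 = 2269
L = 2712 / 2269 × 100 = 119.5240
Paasche component (current-period weights):
ΣP(Year 1)Q(Year 1) = 6×139 + 12×114 + 15×32 + 33×8 = 834 + 1368 + 480 + 264 = 2946
ΣP(Year 0)Q(Year 1) = 5×139 + 11×114 + 11×32 + 23×8 = 695 + 1254 + 352 + 184 = 2485
P = 2946 / 2485 × 100 = 118.5513
Fisher = √(L × P) = √(119.5240 × 118.5513) = 119.0367

119.04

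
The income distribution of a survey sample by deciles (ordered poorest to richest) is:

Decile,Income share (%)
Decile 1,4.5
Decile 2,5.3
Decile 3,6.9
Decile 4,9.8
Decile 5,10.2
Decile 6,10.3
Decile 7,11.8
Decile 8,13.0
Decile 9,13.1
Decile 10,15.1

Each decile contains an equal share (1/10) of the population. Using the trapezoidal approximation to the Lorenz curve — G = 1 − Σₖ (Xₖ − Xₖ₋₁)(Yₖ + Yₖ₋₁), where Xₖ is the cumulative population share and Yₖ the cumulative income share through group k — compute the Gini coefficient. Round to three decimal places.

Cumulative income shares Yₖ: 0.0450, 0.0980, 0.1670, 0.2650, 0.3670, 0.4700, 0.5880, 0.7180, 0.8490, 1.0000
Σ (Xₖ−Xₖ₋₁)(Yₖ+Yₖ₋₁) = (1/10)(0.0450+0.0000) + (1/10)(0.0980+0.0450) + (1/10)(0.1670+0.0980) + (1/10)(0.2650+0.1670) + (1/10)(0.3670+0.2650) + (1/10)(0.4700+0.3670) + (1/10)(0.5880+0.4700) + (1/10)(0.7180+0.5880) + (1/10)(0.8490+0.7180) + (1/10)(1.0000+0.8490)
  = 0.0045 + 0.0143 + 0.0265 + 0.0432 + 0.0632 + 0.0837 + 0.1058 + 0.1306 + 0.1567 + 0.1849 = 0.8134
G = 1 − 0.8134 = 0.1866

0.187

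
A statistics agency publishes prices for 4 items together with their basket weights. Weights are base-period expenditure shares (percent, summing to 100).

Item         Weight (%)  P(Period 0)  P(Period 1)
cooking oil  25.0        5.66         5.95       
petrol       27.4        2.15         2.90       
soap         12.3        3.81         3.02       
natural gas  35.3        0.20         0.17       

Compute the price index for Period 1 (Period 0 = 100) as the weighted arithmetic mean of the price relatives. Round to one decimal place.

cooking oil: 25.0 × (5.95/5.66) = 25.0 × 1.051237 = 26.2809
petrol: 27.4 × (2.90/2.15) = 27.4 × 1.348837 = 36.9581
soap: 12.3 × (3.02/3.81) = 12.3 × 0.792651 = 9.7496
natural gas: 35.3 × (0.17/0.20) = 35.3 × 0.850000 = 30.0050
Index = Σ wᵢ·(p₁ᵢ/p₀ᵢ) = 26.2809 + 36.9581 + 9.7496 + 30.0050 = 102.9937

103.0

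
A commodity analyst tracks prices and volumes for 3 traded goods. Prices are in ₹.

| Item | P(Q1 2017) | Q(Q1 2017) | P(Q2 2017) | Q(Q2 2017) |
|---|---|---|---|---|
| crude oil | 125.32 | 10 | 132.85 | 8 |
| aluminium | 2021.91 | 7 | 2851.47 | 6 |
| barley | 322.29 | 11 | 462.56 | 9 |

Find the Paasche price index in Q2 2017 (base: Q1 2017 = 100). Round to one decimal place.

139.3

Paasche price index uses current-period quantities as weights.
ΣP(Q2 2017)·Q(Q2 2017) = 132.85×8 + 2851.47×6 + 462.56×9 = 1062.8 + 17108.82 + 4163.04 = 22334.66
ΣP(Q1 2017)·Q(Q2 2017) = 125.32×8 + 2021.91×6 + 322.29×9 = 1002.56 + 12131.46 + 2900.61 = 16034.63
Index = 22334.66 / 16034.63 × 100 = 139.2901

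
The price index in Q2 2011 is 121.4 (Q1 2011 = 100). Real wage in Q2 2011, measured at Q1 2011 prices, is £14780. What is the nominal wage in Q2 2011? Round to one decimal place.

17942.9

Nominal = Real × (Index/100) = 14780 × (121.4/100)
        = 14780 × 1.214 = 17942.9200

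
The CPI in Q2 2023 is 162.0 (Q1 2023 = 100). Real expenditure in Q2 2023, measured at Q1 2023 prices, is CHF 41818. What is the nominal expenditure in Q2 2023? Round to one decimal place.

Nominal = Real × (Index/100) = 41818 × (162.0/100)
        = 41818 × 1.620 = 67745.1600

67745.2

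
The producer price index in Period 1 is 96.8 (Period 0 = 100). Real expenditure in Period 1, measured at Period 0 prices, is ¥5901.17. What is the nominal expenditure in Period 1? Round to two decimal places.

5712.33

Nominal = Real × (Index/100) = 5901.17 × (96.8/100)
        = 5901.17 × 0.968 = 5712.3326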